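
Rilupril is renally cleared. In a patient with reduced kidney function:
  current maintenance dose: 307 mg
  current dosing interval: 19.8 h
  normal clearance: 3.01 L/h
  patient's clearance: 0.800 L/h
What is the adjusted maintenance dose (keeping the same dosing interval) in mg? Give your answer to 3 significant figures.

To keep the same average steady-state level, dosing rate must scale with clearance.
CL ratio = 0.800 / 3.01 = 0.2658
New dose (same interval) = 307 × 0.2658 = 81.60 mg

81.6 mg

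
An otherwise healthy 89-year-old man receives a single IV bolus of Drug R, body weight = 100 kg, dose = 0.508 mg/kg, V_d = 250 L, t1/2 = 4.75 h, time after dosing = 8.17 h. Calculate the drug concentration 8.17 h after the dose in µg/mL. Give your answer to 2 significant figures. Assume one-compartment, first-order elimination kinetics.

0.062 µg/mL

Total dose = 0.508 × 100 = 50.80 mg
C₀ = Dose / Vd = 50.80 / 250 = 0.2032 mg/L
k = ln2 / t½ = 0.693147 / 4.75 = 0.1459 h⁻¹
C = C₀ · e^(−k·t) = 0.2032 × e^(−0.1459 × 8.17)
  = 0.2032 × 0.3036 = 0.06169 mg/L
(0.06169 mg/L = 0.06169 µg/mL)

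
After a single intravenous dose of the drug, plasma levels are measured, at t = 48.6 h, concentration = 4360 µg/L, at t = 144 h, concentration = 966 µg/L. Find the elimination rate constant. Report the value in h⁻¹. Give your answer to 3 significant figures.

0.0158 h⁻¹

k = ln(C₁/C₂) / (t₂ − t₁) = ln(4360/966) / (144 − 48.6)
  = 1.507 / 95.40 = 0.01580 h⁻¹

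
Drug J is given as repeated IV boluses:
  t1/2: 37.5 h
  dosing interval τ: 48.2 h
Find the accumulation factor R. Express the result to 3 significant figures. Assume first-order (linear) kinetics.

1.70

k = ln2 / t½ = 0.693147 / 37.5 = 0.01848 h⁻¹
e^(−kτ) = e^(−0.01848 × 48.2) = 0.4104
Accumulation ratio R = 1 / (1 − e^(−kτ)) = 1 / (1 − 0.4104) = 1.696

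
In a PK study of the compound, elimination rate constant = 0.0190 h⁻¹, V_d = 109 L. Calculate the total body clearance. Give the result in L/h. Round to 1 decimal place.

2.1 L/h

CL = k × Vd = 0.0190 × 109 = 2.071 L/h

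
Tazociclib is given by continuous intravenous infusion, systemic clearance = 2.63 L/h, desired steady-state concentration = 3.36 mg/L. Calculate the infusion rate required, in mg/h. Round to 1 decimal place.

At steady state, infusion rate R₀ = Css × CL = 3.36 × 2.630 = 8.837 mg/h

8.8 mg/h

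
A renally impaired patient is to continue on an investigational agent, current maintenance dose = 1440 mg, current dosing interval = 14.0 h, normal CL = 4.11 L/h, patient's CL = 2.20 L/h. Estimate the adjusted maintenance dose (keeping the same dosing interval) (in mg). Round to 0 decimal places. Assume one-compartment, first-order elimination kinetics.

To keep the same average steady-state level, dosing rate must scale with clearance.
CL ratio = 2.20 / 4.11 = 0.5353
New dose (same interval) = 1440 × 0.5353 = 770.8 mg

771 mg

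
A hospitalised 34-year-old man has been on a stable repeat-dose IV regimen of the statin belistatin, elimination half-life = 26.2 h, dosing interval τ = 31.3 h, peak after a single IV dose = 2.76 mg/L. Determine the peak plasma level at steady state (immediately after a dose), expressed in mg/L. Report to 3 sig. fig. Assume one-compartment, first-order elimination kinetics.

4.90 mg/L

k = ln2 / t½ = 0.693147 / 26.2 = 0.02646 h⁻¹
e^(−kτ) = e^(−0.02646 × 31.3) = 0.4368
Accumulation ratio R = 1 / (1 − e^(−kτ)) = 1 / (1 − 0.4368) = 1.776
Steady-state peak = C₀ × R = 2.76 × 1.776 = 4.902 mg/L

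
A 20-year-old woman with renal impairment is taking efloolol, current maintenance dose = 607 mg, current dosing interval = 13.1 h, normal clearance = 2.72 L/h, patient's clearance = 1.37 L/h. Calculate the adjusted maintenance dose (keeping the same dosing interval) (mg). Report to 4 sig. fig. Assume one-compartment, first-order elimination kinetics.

305.7 mg

To keep the same average steady-state level, dosing rate must scale with clearance.
CL ratio = 1.37 / 2.72 = 0.5037
New dose (same interval) = 607 × 0.5037 = 305.7 mg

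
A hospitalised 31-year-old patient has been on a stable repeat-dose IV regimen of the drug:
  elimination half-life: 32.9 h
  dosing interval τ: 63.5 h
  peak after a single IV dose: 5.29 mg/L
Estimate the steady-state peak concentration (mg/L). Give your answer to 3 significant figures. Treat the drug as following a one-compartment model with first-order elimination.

7.17 mg/L

k = ln2 / t½ = 0.693147 / 32.9 = 0.02107 h⁻¹
e^(−kτ) = e^(−0.02107 × 63.5) = 0.2624
Accumulation ratio R = 1 / (1 − e^(−kτ)) = 1 / (1 − 0.2624) = 1.356
Steady-state peak = C₀ × R = 5.29 × 1.356 = 7.173 mg/L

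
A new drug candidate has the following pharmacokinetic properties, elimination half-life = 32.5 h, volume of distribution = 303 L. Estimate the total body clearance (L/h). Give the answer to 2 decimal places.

6.46 L/h

k = ln2 / t½ = 0.693147 / 32.5 = 0.02133 h⁻¹
CL = k × Vd = 0.02133 × 303 = 6.463 L/h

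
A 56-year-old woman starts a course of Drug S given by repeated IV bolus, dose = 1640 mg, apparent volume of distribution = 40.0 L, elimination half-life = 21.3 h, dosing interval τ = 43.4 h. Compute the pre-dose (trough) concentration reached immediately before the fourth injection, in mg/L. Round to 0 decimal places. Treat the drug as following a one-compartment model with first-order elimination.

13 mg/L

C₀ per dose = Dose / Vd = 1640 / 40.0 = 41.00 mg/L
k = ln2 / t½ = 0.693147 / 21.3 = 0.03254 h⁻¹
Fraction remaining after one interval: r = e^(−kτ) = e^(−0.03254 × 43.4) = 0.2436
Before dose 4, 3 doses have been given (aged 1τ, 2τ, 3τ).
C_trough = C₀ × (r + r² + … + r^3) = C₀ × r(1−r^3)/(1−r)
        = 41.00 × 0.2436 × (1 − 0.01446) / (1 − 0.2436) = 13.01 mg/L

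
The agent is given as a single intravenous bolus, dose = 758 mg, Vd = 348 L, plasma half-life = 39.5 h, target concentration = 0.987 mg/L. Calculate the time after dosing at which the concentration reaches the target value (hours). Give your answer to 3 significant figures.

45.1 h

C₀ = Dose / Vd = 758.0 / 348 = 2.178 mg/L
k = ln2 / t½ = 0.693147 / 39.5 = 0.01755 h⁻¹
t = ln(C₀ / C) / k = ln(2.178 / 0.987) / 0.01755
  = ln(2.207) / 0.01755 = 0.7916 / 0.01755 = 45.11 h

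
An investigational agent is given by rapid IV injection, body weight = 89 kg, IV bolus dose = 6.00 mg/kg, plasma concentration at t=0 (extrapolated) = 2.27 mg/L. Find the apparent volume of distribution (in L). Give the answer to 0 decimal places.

235 L

Dose = 6.00 × 89 = 534.0 mg
Vd = Dose / C₀ = 534.0 / 2.27 = 235.2 L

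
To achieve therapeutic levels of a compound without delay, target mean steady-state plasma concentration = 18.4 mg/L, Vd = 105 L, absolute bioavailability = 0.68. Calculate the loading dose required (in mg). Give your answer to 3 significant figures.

LD = Css × Vd / F = 18.4 × 105 / 0.68 = 2841 mg

2840 mg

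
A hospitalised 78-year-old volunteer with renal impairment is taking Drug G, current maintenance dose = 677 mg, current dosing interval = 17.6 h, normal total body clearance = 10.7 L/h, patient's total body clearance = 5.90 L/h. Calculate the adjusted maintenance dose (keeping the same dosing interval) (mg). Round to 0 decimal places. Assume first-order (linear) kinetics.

To keep the same average steady-state level, dosing rate must scale with clearance.
CL ratio = 5.90 / 10.7 = 0.5514
New dose (same interval) = 677 × 0.5514 = 373.3 mg

373 mg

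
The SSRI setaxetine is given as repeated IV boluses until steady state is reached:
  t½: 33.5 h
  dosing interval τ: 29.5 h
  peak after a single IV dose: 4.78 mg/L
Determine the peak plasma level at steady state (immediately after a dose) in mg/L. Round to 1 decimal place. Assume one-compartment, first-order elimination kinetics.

k = ln2 / t½ = 0.693147 / 33.5 = 0.02069 h⁻¹
e^(−kτ) = e^(−0.02069 × 29.5) = 0.5432
Accumulation ratio R = 1 / (1 − e^(−kτ)) = 1 / (1 − 0.5432) = 2.189
Steady-state peak = C₀ × R = 4.78 × 2.189 = 10.46 mg/L

10.5 mg/L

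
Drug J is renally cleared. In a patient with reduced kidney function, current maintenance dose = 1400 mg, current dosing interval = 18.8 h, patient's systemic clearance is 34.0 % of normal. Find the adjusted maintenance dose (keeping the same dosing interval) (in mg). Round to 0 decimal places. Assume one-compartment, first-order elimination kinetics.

To keep the same average steady-state level, dosing rate must scale with clearance.
CL ratio = 34.0 / 100 = 0.3400
New dose (same interval) = 1400 × 0.3400 = 476.0 mg

476 mg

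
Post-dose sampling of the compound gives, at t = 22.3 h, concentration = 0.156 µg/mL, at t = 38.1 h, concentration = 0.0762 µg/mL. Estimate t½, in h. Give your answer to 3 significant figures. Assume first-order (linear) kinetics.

15.3 h

k = ln(C₁/C₂) / (t₂ − t₁) = ln(0.156/0.0762) / (38.1 − 22.3)
  = 0.7165 / 15.80 = 0.04535 h⁻¹
t½ = ln2 / k = 0.693147 / 0.04535 = 15.28 h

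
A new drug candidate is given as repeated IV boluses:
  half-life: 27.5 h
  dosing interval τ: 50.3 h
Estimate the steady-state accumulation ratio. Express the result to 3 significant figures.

1.39

k = ln2 / t½ = 0.693147 / 27.5 = 0.02521 h⁻¹
e^(−kτ) = e^(−0.02521 × 50.3) = 0.2814
Accumulation ratio R = 1 / (1 − e^(−kτ)) = 1 / (1 − 0.2814) = 1.392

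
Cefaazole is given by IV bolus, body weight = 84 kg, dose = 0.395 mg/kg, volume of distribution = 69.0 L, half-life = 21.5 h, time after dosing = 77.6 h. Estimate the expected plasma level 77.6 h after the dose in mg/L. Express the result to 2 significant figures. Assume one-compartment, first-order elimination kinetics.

0.039 mg/L

Total dose = 0.395 × 84 = 33.18 mg
C₀ = Dose / Vd = 33.18 / 69.0 = 0.4809 mg/L
k = ln2 / t½ = 0.693147 / 21.5 = 0.03224 h⁻¹
C = C₀ · e^(−k·t) = 0.4809 × e^(−0.03224 × 77.6)
  = 0.4809 × 0.08194 = 0.03940 mg/L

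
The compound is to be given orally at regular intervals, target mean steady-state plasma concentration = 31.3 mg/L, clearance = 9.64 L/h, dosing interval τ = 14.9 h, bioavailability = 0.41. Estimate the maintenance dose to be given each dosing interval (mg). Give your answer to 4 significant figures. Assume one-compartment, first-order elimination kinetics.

At steady state, F × (Dose/τ) = Css × CL.
Dose = Css × CL × τ / F = 31.3 × 9.640 × 14.9 / 0.41 = 10970 mg

10970 mg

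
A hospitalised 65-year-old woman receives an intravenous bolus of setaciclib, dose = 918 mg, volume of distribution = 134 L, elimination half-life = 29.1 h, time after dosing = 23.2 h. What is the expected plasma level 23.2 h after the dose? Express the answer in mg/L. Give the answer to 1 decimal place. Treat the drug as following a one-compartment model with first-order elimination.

3.9 mg/L

C₀ = Dose / Vd = 918.0 / 134 = 6.851 mg/L
k = ln2 / t½ = 0.693147 / 29.1 = 0.02382 h⁻¹
C = C₀ · e^(−k·t) = 6.851 × e^(−0.02382 × 23.2)
  = 6.851 × 0.5754 = 3.942 mg/L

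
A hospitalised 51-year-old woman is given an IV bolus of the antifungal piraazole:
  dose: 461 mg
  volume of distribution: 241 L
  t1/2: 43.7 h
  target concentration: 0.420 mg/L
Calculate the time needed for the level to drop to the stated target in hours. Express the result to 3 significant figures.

95.6 h

C₀ = Dose / Vd = 461.0 / 241 = 1.913 mg/L
k = ln2 / t½ = 0.693147 / 43.7 = 0.01586 h⁻¹
t = ln(C₀ / C) / k = ln(1.913 / 0.420) / 0.01586
  = ln(4.555) / 0.01586 = 1.516 / 0.01586 = 95.59 h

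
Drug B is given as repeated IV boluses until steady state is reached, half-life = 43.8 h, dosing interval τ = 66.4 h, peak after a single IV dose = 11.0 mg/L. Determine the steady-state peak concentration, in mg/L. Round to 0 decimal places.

k = ln2 / t½ = 0.693147 / 43.8 = 0.01583 h⁻¹
e^(−kτ) = e^(−0.01583 × 66.4) = 0.3495
Accumulation ratio R = 1 / (1 − e^(−kτ)) = 1 / (1 − 0.3495) = 1.537
Steady-state peak = C₀ × R = 11.0 × 1.537 = 16.91 mg/L

17 mg/L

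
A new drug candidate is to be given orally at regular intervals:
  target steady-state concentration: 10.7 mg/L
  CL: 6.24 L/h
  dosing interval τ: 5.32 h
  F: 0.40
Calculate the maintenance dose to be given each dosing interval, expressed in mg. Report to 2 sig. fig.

890 mg

At steady state, F × (Dose/τ) = Css × CL.
Dose = Css × CL × τ / F = 10.7 × 6.240 × 5.32 / 0.40 = 888.0 mg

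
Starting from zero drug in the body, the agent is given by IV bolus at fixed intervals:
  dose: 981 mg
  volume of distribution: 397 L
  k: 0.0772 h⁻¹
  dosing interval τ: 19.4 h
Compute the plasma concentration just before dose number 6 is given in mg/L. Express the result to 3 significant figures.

0.711 mg/L

C₀ per dose = Dose / Vd = 981 / 397 = 2.471 mg/L
Fraction remaining after one interval: r = e^(−kτ) = e^(−0.07720 × 19.4) = 0.2236
Before dose 6, 5 doses have been given (aged 1τ, 2τ, 3τ, 4τ, 5τ).
C_trough = C₀ × (r + r² + … + r^5) = C₀ × r(1−r^5)/(1−r)
        = 2.471 × 0.2236 × (1 − 0.0005589) / (1 − 0.2236) = 0.7112 mg/L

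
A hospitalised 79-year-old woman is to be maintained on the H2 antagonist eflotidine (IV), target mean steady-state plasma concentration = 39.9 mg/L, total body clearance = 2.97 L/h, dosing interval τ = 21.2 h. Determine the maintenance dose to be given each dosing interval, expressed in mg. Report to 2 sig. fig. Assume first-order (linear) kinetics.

2500 mg

At steady state, Dose/τ = Css × CL.
Dose = Css × CL × τ = 39.9 × 2.970 × 21.2 = 2512 mg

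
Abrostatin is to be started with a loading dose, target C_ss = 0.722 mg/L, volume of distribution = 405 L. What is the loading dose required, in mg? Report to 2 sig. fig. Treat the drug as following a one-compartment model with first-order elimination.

LD = Css × Vd = 0.722 × 405 = 292.4 mg

290 mg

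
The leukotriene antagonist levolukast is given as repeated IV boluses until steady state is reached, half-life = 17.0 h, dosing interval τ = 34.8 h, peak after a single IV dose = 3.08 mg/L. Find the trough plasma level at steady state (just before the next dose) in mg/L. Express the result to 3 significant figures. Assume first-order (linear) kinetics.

0.983 mg/L

k = ln2 / t½ = 0.693147 / 17.0 = 0.04077 h⁻¹
e^(−kτ) = e^(−0.04077 × 34.8) = 0.2420
Accumulation ratio R = 1 / (1 − e^(−kτ)) = 1 / (1 − 0.2420) = 1.319
Steady-state trough = C₀ × R × e^(−kτ) = 3.08 × 1.319 × 0.2420 = 0.9831 mg/L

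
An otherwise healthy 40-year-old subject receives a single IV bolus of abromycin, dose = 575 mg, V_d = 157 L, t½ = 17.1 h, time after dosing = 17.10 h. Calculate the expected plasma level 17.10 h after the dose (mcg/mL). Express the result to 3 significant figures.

1.83 mcg/mL

C₀ = Dose / Vd = 575.0 / 157 = 3.662 mg/L
k = ln2 / t½ = 0.693147 / 17.1 = 0.04053 h⁻¹
t / t½ = 17.10 / 17.1 = 1 half-lives
C = C₀ × (1/2)^1 = 3.662 × 0.5000 = 1.831 mg/L
(1.831 mg/L = 1.831 mcg/mL)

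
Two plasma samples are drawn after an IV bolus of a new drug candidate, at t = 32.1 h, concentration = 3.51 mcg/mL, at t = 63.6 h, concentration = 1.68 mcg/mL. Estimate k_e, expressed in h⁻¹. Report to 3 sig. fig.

0.0234 h⁻¹

k = ln(C₁/C₂) / (t₂ − t₁) = ln(3.51/1.68) / (63.6 − 32.1)
  = 0.7368 / 31.50 = 0.02339 h⁻¹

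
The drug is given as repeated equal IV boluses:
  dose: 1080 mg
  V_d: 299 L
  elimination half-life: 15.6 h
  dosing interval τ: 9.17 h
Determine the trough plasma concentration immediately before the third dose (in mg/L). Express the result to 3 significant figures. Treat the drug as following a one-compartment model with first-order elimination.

4.00 mg/L

C₀ per dose = Dose / Vd = 1080 / 299 = 3.612 mg/L
k = ln2 / t½ = 0.693147 / 15.6 = 0.04443 h⁻¹
Fraction remaining after one interval: r = e^(−kτ) = e^(−0.04443 × 9.17) = 0.6654
Before dose 3, 2 doses have been given (aged 1τ, 2τ).
C_trough = C₀ × (r + r²) = 3.612 × (0.6654 + 0.4428) = 4.003 mg/L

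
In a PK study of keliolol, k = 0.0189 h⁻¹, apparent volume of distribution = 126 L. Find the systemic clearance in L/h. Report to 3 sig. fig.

CL = k × Vd = 0.0189 × 126 = 2.381 L/h

2.38 L/h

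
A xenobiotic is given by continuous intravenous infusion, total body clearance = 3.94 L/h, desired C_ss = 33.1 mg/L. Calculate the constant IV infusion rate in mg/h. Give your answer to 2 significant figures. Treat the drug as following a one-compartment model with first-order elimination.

130 mg/h

At steady state, infusion rate R₀ = Css × CL = 33.1 × 3.940 = 130.4 mg/h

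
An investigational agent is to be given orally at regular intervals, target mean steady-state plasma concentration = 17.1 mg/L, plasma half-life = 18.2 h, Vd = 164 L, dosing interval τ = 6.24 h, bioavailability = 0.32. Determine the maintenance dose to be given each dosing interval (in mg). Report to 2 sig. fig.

k = ln2 / t½ = 0.693147 / 18.2 = 0.03809 h⁻¹
CL = k × Vd = 0.03809 × 164 = 6.247 L/h
At steady state, F × (Dose/τ) = Css × CL.
Dose = Css × CL × τ / F = 17.1 × 6.247 × 6.24 / 0.32 = 2083 mg

2100 mg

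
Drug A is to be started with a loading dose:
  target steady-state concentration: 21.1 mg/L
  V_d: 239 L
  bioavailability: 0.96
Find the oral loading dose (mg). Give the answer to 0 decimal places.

LD = Css × Vd / F = 21.1 × 239 / 0.96 = 5253 mg

5253 mg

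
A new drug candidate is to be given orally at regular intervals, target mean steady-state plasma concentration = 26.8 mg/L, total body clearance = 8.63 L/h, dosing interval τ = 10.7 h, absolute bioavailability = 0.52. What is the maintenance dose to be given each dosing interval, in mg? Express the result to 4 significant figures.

4759 mg

At steady state, F × (Dose/τ) = Css × CL.
Dose = Css × CL × τ / F = 26.8 × 8.630 × 10.7 / 0.52 = 4759 mg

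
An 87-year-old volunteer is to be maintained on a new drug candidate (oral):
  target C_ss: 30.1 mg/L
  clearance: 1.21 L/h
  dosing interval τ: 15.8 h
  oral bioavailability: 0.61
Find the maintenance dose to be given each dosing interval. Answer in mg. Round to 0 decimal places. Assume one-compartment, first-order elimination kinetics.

At steady state, F × (Dose/τ) = Css × CL.
Dose = Css × CL × τ / F = 30.1 × 1.210 × 15.8 / 0.61 = 943.4 mg

943 mg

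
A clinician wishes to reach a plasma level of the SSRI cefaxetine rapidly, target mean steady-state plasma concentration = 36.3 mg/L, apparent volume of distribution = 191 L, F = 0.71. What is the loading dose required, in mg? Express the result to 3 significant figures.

LD = Css × Vd / F = 36.3 × 191 / 0.71 = 9765 mg

9770 mg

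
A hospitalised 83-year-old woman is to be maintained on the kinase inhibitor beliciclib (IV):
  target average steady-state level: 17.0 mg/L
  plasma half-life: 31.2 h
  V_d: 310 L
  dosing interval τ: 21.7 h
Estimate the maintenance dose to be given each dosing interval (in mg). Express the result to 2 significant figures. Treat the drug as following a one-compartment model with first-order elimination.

2500 mg

k = ln2 / t½ = 0.693147 / 31.2 = 0.02222 h⁻¹
CL = k × Vd = 0.02222 × 310 = 6.888 L/h
At steady state, Dose/τ = Css × CL.
Dose = Css × CL × τ = 17.0 × 6.888 × 21.7 = 2541 mg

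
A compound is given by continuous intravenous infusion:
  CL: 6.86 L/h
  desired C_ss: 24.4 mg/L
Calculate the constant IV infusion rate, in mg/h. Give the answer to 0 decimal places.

167 mg/h

At steady state, infusion rate R₀ = Css × CL = 24.4 × 6.860 = 167.4 mg/h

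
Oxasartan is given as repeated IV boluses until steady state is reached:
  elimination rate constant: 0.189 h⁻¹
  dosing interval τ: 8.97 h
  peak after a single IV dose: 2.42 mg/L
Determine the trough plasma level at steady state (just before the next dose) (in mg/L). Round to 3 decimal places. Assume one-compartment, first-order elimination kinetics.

0.544 mg/L

e^(−kτ) = e^(−0.1890 × 8.97) = 0.1835
Accumulation ratio R = 1 / (1 − e^(−kτ)) = 1 / (1 − 0.1835) = 1.225
Steady-state trough = C₀ × R × e^(−kτ) = 2.42 × 1.225 × 0.1835 = 0.5440 mg/L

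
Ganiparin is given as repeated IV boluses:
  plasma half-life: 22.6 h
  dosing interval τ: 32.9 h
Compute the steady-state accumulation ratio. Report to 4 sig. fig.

1.574

k = ln2 / t½ = 0.693147 / 22.6 = 0.03067 h⁻¹
e^(−kτ) = e^(−0.03067 × 32.9) = 0.3646
Accumulation ratio R = 1 / (1 − e^(−kτ)) = 1 / (1 − 0.3646) = 1.574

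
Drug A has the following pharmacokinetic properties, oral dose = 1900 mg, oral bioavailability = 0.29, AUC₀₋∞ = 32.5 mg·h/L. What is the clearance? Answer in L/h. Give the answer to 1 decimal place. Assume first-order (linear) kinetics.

17.0 L/h

CL = F·Dose / AUC = 0.29 × 1900 / 32.5 = 16.95 L/h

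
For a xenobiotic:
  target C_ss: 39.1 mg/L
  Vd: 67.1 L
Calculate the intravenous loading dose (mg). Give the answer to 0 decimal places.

2624 mg

LD = Css × Vd = 39.1 × 67.1 = 2624 mg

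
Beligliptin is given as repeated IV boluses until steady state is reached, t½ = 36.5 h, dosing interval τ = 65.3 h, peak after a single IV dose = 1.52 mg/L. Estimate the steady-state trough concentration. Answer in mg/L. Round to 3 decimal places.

0.619 mg/L

k = ln2 / t½ = 0.693147 / 36.5 = 0.01899 h⁻¹
e^(−kτ) = e^(−0.01899 × 65.3) = 0.2894
Accumulation ratio R = 1 / (1 − e^(−kτ)) = 1 / (1 − 0.2894) = 1.407
Steady-state trough = C₀ × R × e^(−kτ) = 1.52 × 1.407 × 0.2894 = 0.6189 mg/L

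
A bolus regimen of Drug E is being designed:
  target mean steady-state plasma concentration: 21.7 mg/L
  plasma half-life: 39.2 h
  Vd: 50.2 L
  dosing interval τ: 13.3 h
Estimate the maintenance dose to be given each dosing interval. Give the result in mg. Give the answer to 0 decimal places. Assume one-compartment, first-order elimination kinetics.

k = ln2 / t½ = 0.693147 / 39.2 = 0.01768 h⁻¹
CL = k × Vd = 0.01768 × 50.2 = 0.8875 L/h
At steady state, Dose/τ = Css × CL.
Dose = Css × CL × τ = 21.7 × 0.8875 × 13.3 = 256.1 mg

256 mg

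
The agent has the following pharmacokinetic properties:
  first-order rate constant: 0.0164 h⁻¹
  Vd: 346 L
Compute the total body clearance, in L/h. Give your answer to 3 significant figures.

CL = k × Vd = 0.0164 × 346 = 5.674 L/h

5.67 L/h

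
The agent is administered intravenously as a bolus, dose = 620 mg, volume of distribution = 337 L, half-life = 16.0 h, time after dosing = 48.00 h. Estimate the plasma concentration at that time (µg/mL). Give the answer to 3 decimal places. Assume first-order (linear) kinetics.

C₀ = Dose / Vd = 620.0 / 337 = 1.840 mg/L
k = ln2 / t½ = 0.693147 / 16.0 = 0.04332 h⁻¹
t / t½ = 48.00 / 16.0 = 3 half-lives
C = C₀ × (1/2)^3 = 1.840 × 0.1250 = 0.2300 mg/L
(0.2300 mg/L = 0.2300 µg/mL)

0.230 µg/mL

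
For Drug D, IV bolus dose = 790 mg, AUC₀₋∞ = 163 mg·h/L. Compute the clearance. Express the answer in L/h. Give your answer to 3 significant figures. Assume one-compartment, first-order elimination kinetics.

CL = Dose / AUC = 790 / 163 = 4.847 L/h

4.85 L/h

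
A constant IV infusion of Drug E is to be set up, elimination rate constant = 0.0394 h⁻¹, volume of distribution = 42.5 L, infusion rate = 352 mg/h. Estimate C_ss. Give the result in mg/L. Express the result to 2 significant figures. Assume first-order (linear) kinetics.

CL = k × Vd = 0.03940 × 42.5 = 1.675 L/h
At steady state Css = R₀ / CL = 352 / 1.675 = 210.1 mg/L

210 mg/L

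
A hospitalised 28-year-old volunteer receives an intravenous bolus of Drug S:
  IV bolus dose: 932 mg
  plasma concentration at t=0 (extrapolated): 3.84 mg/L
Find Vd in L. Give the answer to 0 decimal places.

243 L

Vd = Dose / C₀ = 932.0 / 3.84 = 242.7 L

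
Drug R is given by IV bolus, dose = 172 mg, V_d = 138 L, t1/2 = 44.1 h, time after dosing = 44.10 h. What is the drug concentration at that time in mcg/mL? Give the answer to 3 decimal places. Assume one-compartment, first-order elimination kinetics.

0.623 mcg/mL

C₀ = Dose / Vd = 172.0 / 138 = 1.246 mg/L
k = ln2 / t½ = 0.693147 / 44.1 = 0.01572 h⁻¹
t / t½ = 44.10 / 44.1 = 1 half-lives
C = C₀ × (1/2)^1 = 1.246 × 0.5000 = 0.6230 mg/L
(0.6230 mg/L = 0.6230 mcg/mL)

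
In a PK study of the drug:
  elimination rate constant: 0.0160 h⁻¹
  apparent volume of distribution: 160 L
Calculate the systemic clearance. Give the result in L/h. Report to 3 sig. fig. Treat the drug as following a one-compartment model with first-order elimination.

CL = k × Vd = 0.0160 × 160 = 2.560 L/h

2.56 L/h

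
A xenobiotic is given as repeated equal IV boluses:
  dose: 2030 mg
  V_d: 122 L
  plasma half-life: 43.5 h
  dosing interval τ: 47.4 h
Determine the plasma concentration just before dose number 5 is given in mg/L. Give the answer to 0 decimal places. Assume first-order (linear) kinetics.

C₀ per dose = Dose / Vd = 2030 / 122 = 16.64 mg/L
k = ln2 / t½ = 0.693147 / 43.5 = 0.01593 h⁻¹
Fraction remaining after one interval: r = e^(−kτ) = e^(−0.01593 × 47.4) = 0.4700
Before dose 5, 4 doses have been given (aged 1τ, 2τ, 3τ, 4τ).
C_trough = C₀ × (r + r² + … + r^4) = C₀ × r(1−r^4)/(1−r)
        = 16.64 × 0.4700 × (1 − 0.04880) / (1 − 0.4700) = 14.04 mg/L

14 mg/L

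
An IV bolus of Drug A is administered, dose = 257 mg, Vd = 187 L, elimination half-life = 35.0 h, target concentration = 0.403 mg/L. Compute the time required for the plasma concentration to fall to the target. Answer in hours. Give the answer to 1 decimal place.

C₀ = Dose / Vd = 257.0 / 187 = 1.374 mg/L
k = ln2 / t½ = 0.693147 / 35.0 = 0.01980 h⁻¹
t = ln(C₀ / C) / k = ln(1.374 / 0.403) / 0.01980
  = ln(3.409) / 0.01980 = 1.226 / 0.01980 = 61.92 h

61.9 h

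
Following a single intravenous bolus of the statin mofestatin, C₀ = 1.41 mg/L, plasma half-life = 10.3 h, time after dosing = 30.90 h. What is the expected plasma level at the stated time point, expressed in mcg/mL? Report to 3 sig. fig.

k = ln2 / t½ = 0.693147 / 10.3 = 0.06730 h⁻¹
t / t½ = 30.90 / 10.3 = 3 half-lives
C = C₀ × (1/2)^3 = 1.410 × 0.1250 = 0.1763 mg/L
(0.1763 mg/L = 0.1763 mcg/mL)

0.176 mcg/mL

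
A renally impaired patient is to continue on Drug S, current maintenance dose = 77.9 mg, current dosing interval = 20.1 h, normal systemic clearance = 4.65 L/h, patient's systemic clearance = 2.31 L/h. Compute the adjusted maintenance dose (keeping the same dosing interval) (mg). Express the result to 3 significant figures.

38.7 mg

To keep the same average steady-state level, dosing rate must scale with clearance.
CL ratio = 2.31 / 4.65 = 0.4968
New dose (same interval) = 77.9 × 0.4968 = 38.70 mg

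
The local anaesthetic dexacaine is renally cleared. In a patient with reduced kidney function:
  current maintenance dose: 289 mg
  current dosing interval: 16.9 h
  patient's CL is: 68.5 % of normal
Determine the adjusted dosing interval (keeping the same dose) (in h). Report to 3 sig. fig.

24.7 h

To keep the same average steady-state level, dosing rate must scale with clearance.
CL ratio = 68.5 / 100 = 0.6850
New interval (same dose) = 16.9 / 0.6850 = 24.67 h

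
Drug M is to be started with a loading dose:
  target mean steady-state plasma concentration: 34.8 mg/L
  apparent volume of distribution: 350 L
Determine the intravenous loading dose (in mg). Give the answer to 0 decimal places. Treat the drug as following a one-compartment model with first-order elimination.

12180 mg

LD = Css × Vd = 34.8 × 350 = 12180 mg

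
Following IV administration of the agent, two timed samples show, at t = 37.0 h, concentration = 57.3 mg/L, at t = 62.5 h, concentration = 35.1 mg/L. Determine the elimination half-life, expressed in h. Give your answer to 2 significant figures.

36 h

k = ln(C₁/C₂) / (t₂ − t₁) = ln(57.3/35.1) / (62.5 − 37.0)
  = 0.4901 / 25.50 = 0.01922 h⁻¹
t½ = ln2 / k = 0.693147 / 0.01922 = 36.06 h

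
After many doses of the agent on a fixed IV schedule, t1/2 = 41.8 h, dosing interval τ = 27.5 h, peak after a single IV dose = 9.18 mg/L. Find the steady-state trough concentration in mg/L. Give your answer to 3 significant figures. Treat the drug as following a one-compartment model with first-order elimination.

15.9 mg/L

k = ln2 / t½ = 0.693147 / 41.8 = 0.01658 h⁻¹
e^(−kτ) = e^(−0.01658 × 27.5) = 0.6338
Accumulation ratio R = 1 / (1 − e^(−kτ)) = 1 / (1 − 0.6338) = 2.731
Steady-state trough = C₀ × R × e^(−kτ) = 9.18 × 2.731 × 0.6338 = 15.89 mg/L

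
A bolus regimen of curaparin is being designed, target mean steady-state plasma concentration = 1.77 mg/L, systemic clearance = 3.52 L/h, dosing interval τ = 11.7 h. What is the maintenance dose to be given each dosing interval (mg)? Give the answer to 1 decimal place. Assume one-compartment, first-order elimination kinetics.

72.9 mg

At steady state, Dose/τ = Css × CL.
Dose = Css × CL × τ = 1.77 × 3.520 × 11.7 = 72.90 mg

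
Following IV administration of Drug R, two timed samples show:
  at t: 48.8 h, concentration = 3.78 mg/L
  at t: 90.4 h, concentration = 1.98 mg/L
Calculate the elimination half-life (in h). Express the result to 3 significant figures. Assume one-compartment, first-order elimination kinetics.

44.6 h

k = ln(C₁/C₂) / (t₂ − t₁) = ln(3.78/1.98) / (90.4 − 48.8)
  = 0.6466 / 41.60 = 0.01554 h⁻¹
t½ = ln2 / k = 0.693147 / 0.01554 = 44.60 h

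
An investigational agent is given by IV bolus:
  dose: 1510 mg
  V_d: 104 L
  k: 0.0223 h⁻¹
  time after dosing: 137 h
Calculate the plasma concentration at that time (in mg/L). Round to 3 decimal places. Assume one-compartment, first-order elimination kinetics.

C₀ = Dose / Vd = 1510 / 104 = 14.52 mg/L
C = C₀ · e^(−k·t) = 14.52 × e^(−0.02230 × 137)
  = 14.52 × 0.04712 = 0.6842 mg/L

0.684 mg/L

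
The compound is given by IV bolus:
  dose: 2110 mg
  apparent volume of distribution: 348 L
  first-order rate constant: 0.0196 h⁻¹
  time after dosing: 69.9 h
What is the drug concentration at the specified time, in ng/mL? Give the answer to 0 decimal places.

C₀ = Dose / Vd = 2110 / 348 = 6.063 mg/L
C = C₀ · e^(−k·t) = 6.063 × e^(−0.01960 × 69.9)
  = 6.063 × 0.2541 = 1.541 mg/L
Convert: 1.541 mg/L × 1000 = 1541 ng/mL

1541 ng/mL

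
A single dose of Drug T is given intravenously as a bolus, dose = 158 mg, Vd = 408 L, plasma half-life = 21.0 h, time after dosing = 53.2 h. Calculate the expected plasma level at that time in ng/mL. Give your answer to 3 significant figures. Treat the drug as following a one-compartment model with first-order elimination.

66.9 ng/mL

C₀ = Dose / Vd = 158.0 / 408 = 0.3873 mg/L
k = ln2 / t½ = 0.693147 / 21.0 = 0.03301 h⁻¹
C = C₀ · e^(−k·t) = 0.3873 × e^(−0.03301 × 53.2)
  = 0.3873 × 0.1727 = 0.06689 mg/L
Convert: 0.06689 mg/L × 1000 = 66.89 ng/mL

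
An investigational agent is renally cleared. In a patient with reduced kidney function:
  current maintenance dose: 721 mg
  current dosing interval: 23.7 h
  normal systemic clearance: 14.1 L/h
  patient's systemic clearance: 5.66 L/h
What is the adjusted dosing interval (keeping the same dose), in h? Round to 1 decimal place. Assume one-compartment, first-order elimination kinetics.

To keep the same average steady-state level, dosing rate must scale with clearance.
CL ratio = 5.66 / 14.1 = 0.4014
New interval (same dose) = 23.7 / 0.4014 = 59.04 h

59.0 h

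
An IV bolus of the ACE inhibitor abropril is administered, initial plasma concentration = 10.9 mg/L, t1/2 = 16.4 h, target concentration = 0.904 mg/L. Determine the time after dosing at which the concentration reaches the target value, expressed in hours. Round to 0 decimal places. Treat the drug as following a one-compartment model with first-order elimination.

59 h

k = ln2 / t½ = 0.693147 / 16.4 = 0.04227 h⁻¹
t = ln(C₀ / C) / k = ln(10.90 / 0.904) / 0.04227
  = ln(12.06) / 0.04227 = 2.490 / 0.04227 = 58.91 h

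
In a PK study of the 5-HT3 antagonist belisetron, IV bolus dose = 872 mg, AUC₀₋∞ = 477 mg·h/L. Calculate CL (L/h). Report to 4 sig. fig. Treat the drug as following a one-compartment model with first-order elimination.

CL = Dose / AUC = 872 / 477 = 1.828 L/h

1.828 L/h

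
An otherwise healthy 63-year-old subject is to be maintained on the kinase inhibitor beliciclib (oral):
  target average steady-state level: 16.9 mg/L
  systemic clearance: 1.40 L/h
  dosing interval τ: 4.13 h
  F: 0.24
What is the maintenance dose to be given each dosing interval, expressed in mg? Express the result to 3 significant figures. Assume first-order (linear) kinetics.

407 mg

At steady state, F × (Dose/τ) = Css × CL.
Dose = Css × CL × τ / F = 16.9 × 1.400 × 4.13 / 0.24 = 407.1 mg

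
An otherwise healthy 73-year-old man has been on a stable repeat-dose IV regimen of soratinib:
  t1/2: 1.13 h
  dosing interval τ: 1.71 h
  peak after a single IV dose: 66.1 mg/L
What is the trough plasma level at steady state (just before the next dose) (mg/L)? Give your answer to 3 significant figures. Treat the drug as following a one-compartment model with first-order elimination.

k = ln2 / t½ = 0.693147 / 1.13 = 0.6134 h⁻¹
e^(−kτ) = e^(−0.6134 × 1.71) = 0.3503
Accumulation ratio R = 1 / (1 − e^(−kτ)) = 1 / (1 − 0.3503) = 1.539
Steady-state trough = C₀ × R × e^(−kτ) = 66.1 × 1.539 × 0.3503 = 35.64 mg/L

35.6 mg/L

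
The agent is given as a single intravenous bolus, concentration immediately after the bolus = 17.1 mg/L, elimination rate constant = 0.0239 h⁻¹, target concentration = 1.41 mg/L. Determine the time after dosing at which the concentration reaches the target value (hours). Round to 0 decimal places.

t = ln(C₀ / C) / k = ln(17.10 / 1.41) / 0.02390
  = ln(12.13) / 0.02390 = 2.496 / 0.02390 = 104.4 h

104 h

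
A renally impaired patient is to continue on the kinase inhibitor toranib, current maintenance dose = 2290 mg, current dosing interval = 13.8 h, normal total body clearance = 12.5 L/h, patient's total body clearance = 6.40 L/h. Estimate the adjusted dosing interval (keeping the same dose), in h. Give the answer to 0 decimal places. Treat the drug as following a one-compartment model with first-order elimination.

To keep the same average steady-state level, dosing rate must scale with clearance.
CL ratio = 6.40 / 12.5 = 0.5120
New interval (same dose) = 13.8 / 0.5120 = 26.95 h

27 h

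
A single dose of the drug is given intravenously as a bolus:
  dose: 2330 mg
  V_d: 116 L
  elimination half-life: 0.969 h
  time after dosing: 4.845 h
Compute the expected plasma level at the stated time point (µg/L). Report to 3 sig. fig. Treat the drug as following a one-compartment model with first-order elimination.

628 µg/L

C₀ = Dose / Vd = 2330 / 116 = 20.09 mg/L
k = ln2 / t½ = 0.693147 / 0.969 = 0.7153 h⁻¹
t / t½ = 4.845 / 0.969 = 5 half-lives
C = C₀ × (1/2)^5 = 20.09 × 0.03125 = 0.6278 mg/L
Convert: 0.6278 mg/L × 1000 = 627.8 µg/L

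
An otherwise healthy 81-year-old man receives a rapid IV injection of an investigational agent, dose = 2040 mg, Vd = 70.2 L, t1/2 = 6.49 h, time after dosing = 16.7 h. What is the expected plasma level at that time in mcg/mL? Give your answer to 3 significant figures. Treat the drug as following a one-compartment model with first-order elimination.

C₀ = Dose / Vd = 2040 / 70.2 = 29.06 mg/L
k = ln2 / t½ = 0.693147 / 6.49 = 0.1068 h⁻¹
C = C₀ · e^(−k·t) = 29.06 × e^(−0.1068 × 16.7)
  = 29.06 × 0.1680 = 4.882 mg/L
(4.882 mg/L = 4.882 mcg/mL)

4.88 mcg/mL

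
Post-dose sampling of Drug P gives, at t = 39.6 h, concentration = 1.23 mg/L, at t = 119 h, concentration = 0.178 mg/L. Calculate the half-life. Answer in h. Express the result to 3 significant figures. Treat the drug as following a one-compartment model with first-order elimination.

k = ln(C₁/C₂) / (t₂ − t₁) = ln(1.23/0.178) / (119 − 39.6)
  = 1.933 / 79.40 = 0.02435 h⁻¹
t½ = ln2 / k = 0.693147 / 0.02435 = 28.47 h

28.5 h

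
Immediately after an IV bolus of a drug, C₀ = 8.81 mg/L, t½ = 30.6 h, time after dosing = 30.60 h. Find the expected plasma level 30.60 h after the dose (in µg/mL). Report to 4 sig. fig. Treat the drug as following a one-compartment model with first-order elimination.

4.405 µg/mL

k = ln2 / t½ = 0.693147 / 30.6 = 0.02265 h⁻¹
t / t½ = 30.60 / 30.6 = 1 half-lives
C = C₀ × (1/2)^1 = 8.810 × 0.5000 = 4.405 mg/L
(4.405 mg/L = 4.405 µg/mL)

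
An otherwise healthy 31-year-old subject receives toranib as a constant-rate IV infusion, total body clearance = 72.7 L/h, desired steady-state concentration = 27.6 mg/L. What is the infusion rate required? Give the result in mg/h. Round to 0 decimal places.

2007 mg/h

At steady state, infusion rate R₀ = Css × CL = 27.6 × 72.70 = 2007 mg/h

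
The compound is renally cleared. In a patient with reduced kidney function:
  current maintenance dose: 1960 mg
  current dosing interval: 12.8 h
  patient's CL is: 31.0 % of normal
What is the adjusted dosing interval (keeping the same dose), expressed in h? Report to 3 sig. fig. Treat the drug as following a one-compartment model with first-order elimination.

To keep the same average steady-state level, dosing rate must scale with clearance.
CL ratio = 31.0 / 100 = 0.3100
New interval (same dose) = 12.8 / 0.3100 = 41.29 h

41.3 h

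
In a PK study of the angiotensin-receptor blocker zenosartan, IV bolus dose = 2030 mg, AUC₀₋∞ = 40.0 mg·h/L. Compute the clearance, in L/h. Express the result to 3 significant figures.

CL = Dose / AUC = 2030 / 40.0 = 50.75 L/h

50.8 L/h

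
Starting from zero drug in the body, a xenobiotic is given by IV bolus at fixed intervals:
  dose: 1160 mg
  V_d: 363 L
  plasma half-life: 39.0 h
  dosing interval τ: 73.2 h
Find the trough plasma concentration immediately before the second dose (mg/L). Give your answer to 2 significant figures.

C₀ per dose = Dose / Vd = 1160 / 363 = 3.196 mg/L
k = ln2 / t½ = 0.693147 / 39.0 = 0.01777 h⁻¹
Fraction remaining after one interval: r = e^(−kτ) = e^(−0.01777 × 73.2) = 0.2723
Before dose 2, 1 dose has been given (aged 1τ).
C_trough = C₀ × r = 3.196 × 0.2723 = 0.8703 mg/L

0.87 mg/L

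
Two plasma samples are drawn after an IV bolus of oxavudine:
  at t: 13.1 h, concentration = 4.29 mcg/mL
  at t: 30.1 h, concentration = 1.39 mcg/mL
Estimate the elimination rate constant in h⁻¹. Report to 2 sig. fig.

0.066 h⁻¹

k = ln(C₁/C₂) / (t₂ − t₁) = ln(4.29/1.39) / (30.1 − 13.1)
  = 1.127 / 17.00 = 0.06629 h⁻¹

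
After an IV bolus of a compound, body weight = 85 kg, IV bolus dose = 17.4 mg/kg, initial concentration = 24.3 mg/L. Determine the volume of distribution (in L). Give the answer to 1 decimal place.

Dose = 17.4 × 85 = 1479 mg
Vd = Dose / C₀ = 1479 / 24.3 = 60.86 L

60.9 L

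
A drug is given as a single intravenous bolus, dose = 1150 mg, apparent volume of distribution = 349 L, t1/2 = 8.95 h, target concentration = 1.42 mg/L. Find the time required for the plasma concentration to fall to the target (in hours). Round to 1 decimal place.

C₀ = Dose / Vd = 1150 / 349 = 3.295 mg/L
k = ln2 / t½ = 0.693147 / 8.95 = 0.07745 h⁻¹
t = ln(C₀ / C) / k = ln(3.295 / 1.42) / 0.07745
  = ln(2.320) / 0.07745 = 0.8416 / 0.07745 = 10.87 h

10.9 h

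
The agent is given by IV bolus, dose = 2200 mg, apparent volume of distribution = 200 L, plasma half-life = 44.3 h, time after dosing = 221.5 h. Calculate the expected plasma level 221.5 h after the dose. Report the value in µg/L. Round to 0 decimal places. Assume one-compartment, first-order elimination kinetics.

344 µg/L

C₀ = Dose / Vd = 2200 / 200 = 11.00 mg/L
k = ln2 / t½ = 0.693147 / 44.3 = 0.01565 h⁻¹
t / t½ = 221.5 / 44.3 = 5 half-lives
C = C₀ × (1/2)^5 = 11.00 × 0.03125 = 0.3438 mg/L
Convert: 0.3438 mg/L × 1000 = 343.8 µg/L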